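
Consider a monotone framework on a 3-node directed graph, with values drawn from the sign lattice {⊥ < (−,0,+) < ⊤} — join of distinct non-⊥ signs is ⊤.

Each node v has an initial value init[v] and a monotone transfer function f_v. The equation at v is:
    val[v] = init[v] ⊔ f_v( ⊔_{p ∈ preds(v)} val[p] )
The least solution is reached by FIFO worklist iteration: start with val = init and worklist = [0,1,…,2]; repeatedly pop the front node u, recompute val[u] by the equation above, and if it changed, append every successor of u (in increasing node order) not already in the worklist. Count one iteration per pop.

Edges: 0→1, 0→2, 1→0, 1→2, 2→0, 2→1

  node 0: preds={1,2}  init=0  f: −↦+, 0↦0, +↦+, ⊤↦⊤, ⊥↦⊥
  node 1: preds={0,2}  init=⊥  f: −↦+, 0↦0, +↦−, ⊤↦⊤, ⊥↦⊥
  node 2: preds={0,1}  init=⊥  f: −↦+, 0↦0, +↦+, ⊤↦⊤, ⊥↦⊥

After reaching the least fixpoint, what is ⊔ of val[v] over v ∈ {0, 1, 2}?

Trace (5 dequeues):
  [1] u=0 | in ⊥ | out 0 | ==
  [2] u=1 | in 0 | out 0 | prev ⊥ | push {0}
  [3] u=2 | in 0 | out 0 | prev ⊥ | push {1}
  [4] u=0 | in 0 | out 0 | ==
  [5] u=1 | in 0 | out 0 | ==

Converged values:
  [0] 0
  [1] 0
  [2] 0

0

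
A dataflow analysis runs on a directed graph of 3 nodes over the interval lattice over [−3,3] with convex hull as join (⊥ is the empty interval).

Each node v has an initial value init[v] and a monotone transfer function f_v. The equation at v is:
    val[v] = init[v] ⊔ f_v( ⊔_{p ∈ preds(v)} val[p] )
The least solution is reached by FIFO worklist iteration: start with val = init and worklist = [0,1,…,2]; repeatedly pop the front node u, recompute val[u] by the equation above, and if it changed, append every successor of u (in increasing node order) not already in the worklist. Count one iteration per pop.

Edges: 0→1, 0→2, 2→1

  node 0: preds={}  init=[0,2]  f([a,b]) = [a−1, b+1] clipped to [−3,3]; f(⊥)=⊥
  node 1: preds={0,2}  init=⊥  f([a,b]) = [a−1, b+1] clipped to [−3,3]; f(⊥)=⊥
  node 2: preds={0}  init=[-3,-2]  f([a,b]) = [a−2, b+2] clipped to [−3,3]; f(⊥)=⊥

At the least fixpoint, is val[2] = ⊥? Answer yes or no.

no

Worklist (4 pops):
  #1 pop 0: in=⊥ → [0,2] (no change)
  #2 pop 1: in=[-3,2] → [-3,3] (was ⊥); enqueue []
  #3 pop 2: in=[0,2] → [-3,3] (was [-3,-2]); enqueue [1]
  #4 pop 1: in=[-3,3] → [-3,3] (no change)

Fixpoint:
  val[0] = [0,2]
  val[1] = [-3,3]
  val[2] = [-3,3]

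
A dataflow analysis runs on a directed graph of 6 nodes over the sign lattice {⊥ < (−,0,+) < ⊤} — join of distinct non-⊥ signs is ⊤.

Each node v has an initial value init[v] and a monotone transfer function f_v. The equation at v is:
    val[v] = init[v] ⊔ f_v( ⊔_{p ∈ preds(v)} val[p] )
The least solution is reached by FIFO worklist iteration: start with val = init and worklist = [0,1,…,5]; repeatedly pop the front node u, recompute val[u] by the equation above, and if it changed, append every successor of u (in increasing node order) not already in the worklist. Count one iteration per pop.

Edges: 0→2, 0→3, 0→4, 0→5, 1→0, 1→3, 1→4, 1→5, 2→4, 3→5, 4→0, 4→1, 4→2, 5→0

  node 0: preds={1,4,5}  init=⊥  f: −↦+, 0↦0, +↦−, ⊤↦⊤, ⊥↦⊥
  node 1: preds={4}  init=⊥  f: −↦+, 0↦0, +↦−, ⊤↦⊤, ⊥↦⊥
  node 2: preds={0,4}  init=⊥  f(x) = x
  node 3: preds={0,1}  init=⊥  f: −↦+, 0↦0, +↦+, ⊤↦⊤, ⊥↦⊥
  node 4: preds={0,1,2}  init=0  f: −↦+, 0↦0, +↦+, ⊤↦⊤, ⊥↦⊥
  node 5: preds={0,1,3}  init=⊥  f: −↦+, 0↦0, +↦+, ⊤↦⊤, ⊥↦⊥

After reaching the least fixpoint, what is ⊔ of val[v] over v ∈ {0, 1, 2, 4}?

Iteration log — 7 steps:
  step 1. node 0  ⊔preds=0  new=0  old=⊥  +wl: 
  step 2. node 1  ⊔preds=0  new=0  old=⊥  +wl: 0
  step 3. node 2  ⊔preds=0  new=0  old=⊥  +wl: 
  step 4. node 3  ⊔preds=0  new=0  old=⊥  +wl: 
  step 5. node 4  ⊔preds=0  new=0  stable
  step 6. node 5  ⊔preds=0  new=0  old=⊥  +wl: 
  step 7. node 0  ⊔preds=0  new=0  stable

Least fixpoint reached:
  node 0: 0
  node 1: 0
  node 2: 0
  node 3: 0
  node 4: 0
  node 5: 0

0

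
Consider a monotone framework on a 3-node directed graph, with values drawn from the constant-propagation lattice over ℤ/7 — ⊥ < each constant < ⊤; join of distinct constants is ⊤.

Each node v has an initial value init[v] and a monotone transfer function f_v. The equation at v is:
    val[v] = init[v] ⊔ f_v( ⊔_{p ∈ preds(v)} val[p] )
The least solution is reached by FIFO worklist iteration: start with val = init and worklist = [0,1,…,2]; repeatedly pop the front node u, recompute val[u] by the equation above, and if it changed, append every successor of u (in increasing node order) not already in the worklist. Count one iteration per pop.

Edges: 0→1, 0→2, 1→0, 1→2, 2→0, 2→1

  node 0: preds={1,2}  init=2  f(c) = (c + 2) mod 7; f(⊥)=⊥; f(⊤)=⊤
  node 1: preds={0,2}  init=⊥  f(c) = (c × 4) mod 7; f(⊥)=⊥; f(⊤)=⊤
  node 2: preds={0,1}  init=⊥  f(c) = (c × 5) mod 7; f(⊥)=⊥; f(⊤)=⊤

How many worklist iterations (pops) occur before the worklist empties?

Iteration log — 7 steps:
  step 1. node 0  ⊔preds=⊥  new=2  stable
  step 2. node 1  ⊔preds=2  new=1  old=⊥  +wl: 0
  step 3. node 2  ⊔preds=⊤  new=⊤  old=⊥  +wl: 1
  step 4. node 0  ⊔preds=⊤  new=⊤  old=2  +wl: 2
  step 5. node 1  ⊔preds=⊤  new=⊤  old=1  +wl: 0
  step 6. node 2  ⊔preds=⊤  new=⊤  stable
  step 7. node 0  ⊔preds=⊤  new=⊤  stable

Least fixpoint reached:
  node 0: ⊤
  node 1: ⊤
  node 2: ⊤

7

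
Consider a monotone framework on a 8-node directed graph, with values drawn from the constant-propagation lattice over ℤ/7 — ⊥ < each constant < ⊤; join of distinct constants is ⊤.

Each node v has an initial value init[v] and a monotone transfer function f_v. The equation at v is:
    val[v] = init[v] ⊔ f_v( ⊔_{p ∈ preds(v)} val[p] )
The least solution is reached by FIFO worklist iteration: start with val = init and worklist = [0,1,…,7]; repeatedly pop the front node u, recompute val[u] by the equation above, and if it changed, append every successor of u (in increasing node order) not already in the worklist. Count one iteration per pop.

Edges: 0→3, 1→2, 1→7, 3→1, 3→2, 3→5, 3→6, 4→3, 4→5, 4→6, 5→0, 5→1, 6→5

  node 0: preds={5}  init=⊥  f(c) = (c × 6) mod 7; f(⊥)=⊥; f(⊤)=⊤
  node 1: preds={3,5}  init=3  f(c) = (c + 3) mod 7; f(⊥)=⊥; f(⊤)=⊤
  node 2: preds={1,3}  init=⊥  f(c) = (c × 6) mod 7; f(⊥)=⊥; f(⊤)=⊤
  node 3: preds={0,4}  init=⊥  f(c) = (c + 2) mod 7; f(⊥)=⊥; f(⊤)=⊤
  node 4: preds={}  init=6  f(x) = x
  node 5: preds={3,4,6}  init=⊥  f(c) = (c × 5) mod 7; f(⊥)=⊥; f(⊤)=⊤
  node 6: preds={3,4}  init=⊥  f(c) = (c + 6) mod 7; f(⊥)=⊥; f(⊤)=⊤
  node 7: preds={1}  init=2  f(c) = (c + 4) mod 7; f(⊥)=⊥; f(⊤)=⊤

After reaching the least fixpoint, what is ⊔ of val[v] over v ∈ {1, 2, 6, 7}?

Trace (18 dequeues):
  [1] u=0 | in ⊥ | out ⊥ | ==
  [2] u=1 | in ⊥ | out 3 | ==
  [3] u=2 | in 3 | out 4 | prev ⊥ | push {}
  [4] u=3 | in 6 | out 1 | prev ⊥ | push {1,2}
  [5] u=4 | in ⊥ | out 6 | ==
  [6] u=5 | in ⊤ | out ⊤ | prev ⊥ | push {0}
  [7] u=6 | in ⊤ | out ⊤ | prev ⊥ | push {5}
  [8] u=7 | in 3 | out ⊤ | prev 2 | push {}
  [9] u=1 | in ⊤ | out ⊤ | prev 3 | push {7}
  [10] u=2 | in ⊤ | out ⊤ | prev 4 | push {}
  [11] u=0 | in ⊤ | out ⊤ | prev ⊥ | push {3}
  [12] u=5 | in ⊤ | out ⊤ | ==
  [13] u=7 | in ⊤ | out ⊤ | ==
  [14] u=3 | in ⊤ | out ⊤ | prev 1 | push {1,2,5,6}
  [15] u=1 | in ⊤ | out ⊤ | ==
  [16] u=2 | in ⊤ | out ⊤ | ==
  [17] u=5 | in ⊤ | out ⊤ | ==
  [18] u=6 | in ⊤ | out ⊤ | ==

Converged values:
  [0] ⊤
  [1] ⊤
  [2] ⊤
  [3] ⊤
  [4] 6
  [5] ⊤
  [6] ⊤
  [7] ⊤

⊤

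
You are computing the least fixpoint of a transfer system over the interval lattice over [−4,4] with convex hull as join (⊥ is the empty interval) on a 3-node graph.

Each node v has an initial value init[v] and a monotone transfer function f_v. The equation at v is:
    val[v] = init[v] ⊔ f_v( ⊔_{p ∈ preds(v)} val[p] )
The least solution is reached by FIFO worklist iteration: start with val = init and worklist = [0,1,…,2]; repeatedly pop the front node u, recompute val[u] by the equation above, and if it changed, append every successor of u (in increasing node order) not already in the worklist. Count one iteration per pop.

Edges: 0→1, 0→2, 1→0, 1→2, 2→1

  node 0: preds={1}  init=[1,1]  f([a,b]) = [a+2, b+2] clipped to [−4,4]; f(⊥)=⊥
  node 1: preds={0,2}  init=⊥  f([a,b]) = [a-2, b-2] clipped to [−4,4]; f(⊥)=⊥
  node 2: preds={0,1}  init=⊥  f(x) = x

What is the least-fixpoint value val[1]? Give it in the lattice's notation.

[-4,-1]

Worklist (11 pops):
  #1 pop 0: in=⊥ → [1,1] (no change)
  #2 pop 1: in=[1,1] → [-1,-1] (was ⊥); enqueue [0]
  #3 pop 2: in=[-1,1] → [-1,1] (was ⊥); enqueue [1]
  #4 pop 0: in=[-1,-1] → [1,1] (no change)
  #5 pop 1: in=[-1,1] → [-3,-1] (was [-1,-1]); enqueue [0,2]
  #6 pop 0: in=[-3,-1] → [-1,1] (was [1,1]); enqueue [1]
  #7 pop 2: in=[-3,1] → [-3,1] (was [-1,1]); enqueue []
  #8 pop 1: in=[-3,1] → [-4,-1] (was [-3,-1]); enqueue [0,2]
  #9 pop 0: in=[-4,-1] → [-2,1] (was [-1,1]); enqueue [1]
  #10 pop 2: in=[-4,1] → [-4,1] (was [-3,1]); enqueue []
  #11 pop 1: in=[-4,1] → [-4,-1] (no change)

Fixpoint:
  val[0] = [-2,1]
  val[1] = [-4,-1]
  val[2] = [-4,1]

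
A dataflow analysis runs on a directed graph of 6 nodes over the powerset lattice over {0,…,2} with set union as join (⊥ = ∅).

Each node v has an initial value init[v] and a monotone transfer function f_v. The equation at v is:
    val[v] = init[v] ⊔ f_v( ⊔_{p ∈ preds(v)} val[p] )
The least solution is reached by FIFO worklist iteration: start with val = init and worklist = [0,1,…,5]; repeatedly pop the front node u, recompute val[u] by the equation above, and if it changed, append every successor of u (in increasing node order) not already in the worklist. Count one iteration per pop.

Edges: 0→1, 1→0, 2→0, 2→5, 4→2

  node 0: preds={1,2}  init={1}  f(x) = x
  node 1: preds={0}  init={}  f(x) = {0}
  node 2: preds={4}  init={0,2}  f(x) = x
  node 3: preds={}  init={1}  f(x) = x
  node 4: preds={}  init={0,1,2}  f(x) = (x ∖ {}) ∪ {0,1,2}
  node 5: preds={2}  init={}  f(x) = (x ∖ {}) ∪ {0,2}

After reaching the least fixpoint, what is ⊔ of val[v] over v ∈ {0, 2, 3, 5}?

Trace (7 dequeues):
  [1] u=0 | in {0,2} | out {0,1,2} | prev {1} | push {}
  [2] u=1 | in {0,1,2} | out {0} | prev {} | push {0}
  [3] u=2 | in {0,1,2} | out {0,1,2} | prev {0,2} | push {}
  [4] u=3 | in {} | out {1} | ==
  [5] u=4 | in {} | out {0,1,2} | ==
  [6] u=5 | in {0,1,2} | out {0,1,2} | prev {} | push {}
  [7] u=0 | in {0,1,2} | out {0,1,2} | ==

Converged values:
  [0] {0,1,2}
  [1] {0}
  [2] {0,1,2}
  [3] {1}
  [4] {0,1,2}
  [5] {0,1,2}

{0,1,2}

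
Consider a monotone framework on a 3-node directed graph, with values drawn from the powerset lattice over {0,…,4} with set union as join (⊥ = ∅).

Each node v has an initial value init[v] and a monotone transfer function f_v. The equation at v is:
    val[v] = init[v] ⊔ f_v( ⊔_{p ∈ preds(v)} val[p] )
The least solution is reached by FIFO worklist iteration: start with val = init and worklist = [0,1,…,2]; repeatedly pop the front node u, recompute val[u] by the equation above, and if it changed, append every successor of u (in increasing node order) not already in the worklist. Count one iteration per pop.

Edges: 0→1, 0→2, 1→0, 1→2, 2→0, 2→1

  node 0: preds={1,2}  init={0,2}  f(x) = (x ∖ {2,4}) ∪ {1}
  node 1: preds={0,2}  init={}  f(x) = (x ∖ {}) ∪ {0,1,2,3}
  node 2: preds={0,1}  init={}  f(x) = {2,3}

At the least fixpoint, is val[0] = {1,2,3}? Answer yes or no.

no

Worklist (6 pops):
  #1 pop 0: in={} → {0,1,2} (was {0,2}); enqueue []
  #2 pop 1: in={0,1,2} → {0,1,2,3} (was {}); enqueue [0]
  #3 pop 2: in={0,1,2,3} → {2,3} (was {}); enqueue [1]
  #4 pop 0: in={0,1,2,3} → {0,1,2,3} (was {0,1,2}); enqueue [2]
  #5 pop 1: in={0,1,2,3} → {0,1,2,3} (no change)
  #6 pop 2: in={0,1,2,3} → {2,3} (no change)

Fixpoint:
  val[0] = {0,1,2,3}
  val[1] = {0,1,2,3}
  val[2] = {2,3}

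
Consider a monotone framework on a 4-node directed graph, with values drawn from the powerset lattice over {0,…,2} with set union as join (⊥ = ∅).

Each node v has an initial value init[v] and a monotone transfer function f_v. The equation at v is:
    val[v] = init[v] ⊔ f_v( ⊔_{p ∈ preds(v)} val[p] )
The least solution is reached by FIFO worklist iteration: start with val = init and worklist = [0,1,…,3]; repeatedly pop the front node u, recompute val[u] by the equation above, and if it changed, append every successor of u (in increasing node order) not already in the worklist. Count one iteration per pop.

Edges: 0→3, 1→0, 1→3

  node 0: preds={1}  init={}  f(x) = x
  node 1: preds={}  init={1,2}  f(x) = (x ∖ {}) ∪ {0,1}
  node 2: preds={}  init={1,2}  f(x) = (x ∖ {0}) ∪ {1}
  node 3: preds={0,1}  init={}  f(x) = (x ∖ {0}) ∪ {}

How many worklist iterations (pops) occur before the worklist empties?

Trace (6 dequeues):
  [1] u=0 | in {1,2} | out {1,2} | prev {} | push {}
  [2] u=1 | in {} | out {0,1,2} | prev {1,2} | push {0}
  [3] u=2 | in {} | out {1,2} | ==
  [4] u=3 | in {0,1,2} | out {1,2} | prev {} | push {}
  [5] u=0 | in {0,1,2} | out {0,1,2} | prev {1,2} | push {3}
  [6] u=3 | in {0,1,2} | out {1,2} | ==

Converged values:
  [0] {0,1,2}
  [1] {0,1,2}
  [2] {1,2}
  [3] {1,2}

6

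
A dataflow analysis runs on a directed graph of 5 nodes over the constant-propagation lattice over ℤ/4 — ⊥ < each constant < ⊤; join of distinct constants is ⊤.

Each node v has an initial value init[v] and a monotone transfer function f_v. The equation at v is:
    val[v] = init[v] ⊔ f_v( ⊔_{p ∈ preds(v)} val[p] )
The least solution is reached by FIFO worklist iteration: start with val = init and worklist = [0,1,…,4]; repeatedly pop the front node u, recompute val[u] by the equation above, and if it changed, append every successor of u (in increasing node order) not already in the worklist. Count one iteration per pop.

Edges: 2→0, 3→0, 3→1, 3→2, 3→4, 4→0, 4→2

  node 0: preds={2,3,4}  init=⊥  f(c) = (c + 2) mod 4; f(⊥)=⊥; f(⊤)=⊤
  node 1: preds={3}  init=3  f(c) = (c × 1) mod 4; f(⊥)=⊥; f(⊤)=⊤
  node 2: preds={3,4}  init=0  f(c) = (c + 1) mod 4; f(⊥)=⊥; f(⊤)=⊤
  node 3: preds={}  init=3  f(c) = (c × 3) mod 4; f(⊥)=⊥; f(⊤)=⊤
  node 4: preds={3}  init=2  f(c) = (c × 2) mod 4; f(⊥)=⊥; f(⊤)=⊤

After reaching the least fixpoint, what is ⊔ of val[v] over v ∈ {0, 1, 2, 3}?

Trace (6 dequeues):
  [1] u=0 | in ⊤ | out ⊤ | prev ⊥ | push {}
  [2] u=1 | in 3 | out 3 | ==
  [3] u=2 | in ⊤ | out ⊤ | prev 0 | push {0}
  [4] u=3 | in ⊥ | out 3 | ==
  [5] u=4 | in 3 | out 2 | ==
  [6] u=0 | in ⊤ | out ⊤ | ==

Converged values:
  [0] ⊤
  [1] 3
  [2] ⊤
  [3] 3
  [4] 2

⊤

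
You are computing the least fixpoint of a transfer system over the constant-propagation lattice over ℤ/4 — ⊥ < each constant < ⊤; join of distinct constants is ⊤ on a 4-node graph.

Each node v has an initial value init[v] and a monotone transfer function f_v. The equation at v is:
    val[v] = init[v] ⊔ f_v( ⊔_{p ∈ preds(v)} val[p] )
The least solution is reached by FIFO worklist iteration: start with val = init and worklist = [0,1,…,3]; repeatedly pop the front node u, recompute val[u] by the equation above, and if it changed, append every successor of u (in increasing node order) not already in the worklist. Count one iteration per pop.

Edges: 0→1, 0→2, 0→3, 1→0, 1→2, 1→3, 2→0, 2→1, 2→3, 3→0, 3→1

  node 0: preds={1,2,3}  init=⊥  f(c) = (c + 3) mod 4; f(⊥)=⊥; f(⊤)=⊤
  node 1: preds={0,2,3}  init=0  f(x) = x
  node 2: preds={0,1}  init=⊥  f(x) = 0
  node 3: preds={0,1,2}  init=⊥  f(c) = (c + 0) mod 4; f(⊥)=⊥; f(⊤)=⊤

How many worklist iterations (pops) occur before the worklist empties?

Worklist (8 pops):
  #1 pop 0: in=0 → 3 (was ⊥); enqueue []
  #2 pop 1: in=3 → ⊤ (was 0); enqueue [0]
  #3 pop 2: in=⊤ → 0 (was ⊥); enqueue [1]
  #4 pop 3: in=⊤ → ⊤ (was ⊥); enqueue []
  #5 pop 0: in=⊤ → ⊤ (was 3); enqueue [2,3]
  #6 pop 1: in=⊤ → ⊤ (no change)
  #7 pop 2: in=⊤ → 0 (no change)
  #8 pop 3: in=⊤ → ⊤ (no change)

Fixpoint:
  val[0] = ⊤
  val[1] = ⊤
  val[2] = 0
  val[3] = ⊤

8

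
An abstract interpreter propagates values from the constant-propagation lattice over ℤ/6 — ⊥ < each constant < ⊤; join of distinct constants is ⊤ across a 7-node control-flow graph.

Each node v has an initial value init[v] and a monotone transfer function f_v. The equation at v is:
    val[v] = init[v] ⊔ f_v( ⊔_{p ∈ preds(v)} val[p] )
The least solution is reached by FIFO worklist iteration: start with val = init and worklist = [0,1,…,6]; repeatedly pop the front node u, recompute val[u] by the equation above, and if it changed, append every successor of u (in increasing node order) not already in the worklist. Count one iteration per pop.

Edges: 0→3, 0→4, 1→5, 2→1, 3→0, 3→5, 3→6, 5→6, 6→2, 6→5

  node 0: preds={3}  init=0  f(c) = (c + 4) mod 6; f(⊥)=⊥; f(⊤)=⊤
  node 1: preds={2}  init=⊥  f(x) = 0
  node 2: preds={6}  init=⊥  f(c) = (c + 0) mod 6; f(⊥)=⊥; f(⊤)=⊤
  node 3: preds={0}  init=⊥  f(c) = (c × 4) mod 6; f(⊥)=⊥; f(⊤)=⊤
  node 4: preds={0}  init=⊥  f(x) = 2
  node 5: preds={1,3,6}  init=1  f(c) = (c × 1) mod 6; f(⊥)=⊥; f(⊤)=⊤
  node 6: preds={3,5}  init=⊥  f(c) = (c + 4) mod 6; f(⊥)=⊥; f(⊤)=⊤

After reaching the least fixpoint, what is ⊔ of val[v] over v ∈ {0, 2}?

Trace (16 dequeues):
  [1] u=0 | in ⊥ | out 0 | ==
  [2] u=1 | in ⊥ | out 0 | prev ⊥ | push {}
  [3] u=2 | in ⊥ | out ⊥ | ==
  [4] u=3 | in 0 | out 0 | prev ⊥ | push {0}
  [5] u=4 | in 0 | out 2 | prev ⊥ | push {}
  [6] u=5 | in 0 | out ⊤ | prev 1 | push {}
  [7] u=6 | in ⊤ | out ⊤ | prev ⊥ | push {2,5}
  [8] u=0 | in 0 | out ⊤ | prev 0 | push {3,4}
  [9] u=2 | in ⊤ | out ⊤ | prev ⊥ | push {1}
  [10] u=5 | in ⊤ | out ⊤ | ==
  [11] u=3 | in ⊤ | out ⊤ | prev 0 | push {0,5,6}
  [12] u=4 | in ⊤ | out 2 | ==
  [13] u=1 | in ⊤ | out 0 | ==
  [14] u=0 | in ⊤ | out ⊤ | ==
  [15] u=5 | in ⊤ | out ⊤ | ==
  [16] u=6 | in ⊤ | out ⊤ | ==

Converged values:
  [0] ⊤
  [1] 0
  [2] ⊤
  [3] ⊤
  [4] 2
  [5] ⊤
  [6] ⊤

⊤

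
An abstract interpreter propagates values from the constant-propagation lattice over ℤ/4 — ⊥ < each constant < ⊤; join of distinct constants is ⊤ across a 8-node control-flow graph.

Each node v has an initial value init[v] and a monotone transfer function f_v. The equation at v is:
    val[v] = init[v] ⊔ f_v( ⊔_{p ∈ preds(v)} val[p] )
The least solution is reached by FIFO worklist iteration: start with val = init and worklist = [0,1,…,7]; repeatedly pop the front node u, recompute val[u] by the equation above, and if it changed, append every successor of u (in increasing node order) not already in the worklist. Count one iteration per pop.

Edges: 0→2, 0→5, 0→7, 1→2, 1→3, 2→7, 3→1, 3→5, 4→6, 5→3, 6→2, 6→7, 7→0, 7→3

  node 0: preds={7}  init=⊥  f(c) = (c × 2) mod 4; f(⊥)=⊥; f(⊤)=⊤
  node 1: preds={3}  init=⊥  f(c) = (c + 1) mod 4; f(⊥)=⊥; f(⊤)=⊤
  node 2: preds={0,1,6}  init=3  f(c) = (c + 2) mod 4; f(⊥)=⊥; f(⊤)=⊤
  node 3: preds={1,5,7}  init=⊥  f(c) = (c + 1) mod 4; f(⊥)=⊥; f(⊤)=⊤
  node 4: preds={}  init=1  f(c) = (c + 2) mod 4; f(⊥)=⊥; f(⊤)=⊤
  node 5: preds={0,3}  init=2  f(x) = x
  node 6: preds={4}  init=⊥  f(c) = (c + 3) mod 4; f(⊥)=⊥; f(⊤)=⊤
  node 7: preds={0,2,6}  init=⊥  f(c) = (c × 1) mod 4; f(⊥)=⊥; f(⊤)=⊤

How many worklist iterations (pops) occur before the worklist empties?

17

Trace (17 dequeues):
  [1] u=0 | in ⊥ | out ⊥ | ==
  [2] u=1 | in ⊥ | out ⊥ | ==
  [3] u=2 | in ⊥ | out 3 | ==
  [4] u=3 | in 2 | out 3 | prev ⊥ | push {1}
  [5] u=4 | in ⊥ | out 1 | ==
  [6] u=5 | in 3 | out ⊤ | prev 2 | push {3}
  [7] u=6 | in 1 | out 0 | prev ⊥ | push {2}
  [8] u=7 | in ⊤ | out ⊤ | prev ⊥ | push {0}
  [9] u=1 | in 3 | out 0 | prev ⊥ | push {}
  [10] u=3 | in ⊤ | out ⊤ | prev 3 | push {1,5}
  [11] u=2 | in 0 | out ⊤ | prev 3 | push {7}
  [12] u=0 | in ⊤ | out ⊤ | prev ⊥ | push {2}
  [13] u=1 | in ⊤ | out ⊤ | prev 0 | push {3}
  [14] u=5 | in ⊤ | out ⊤ | ==
  [15] u=7 | in ⊤ | out ⊤ | ==
  [16] u=2 | in ⊤ | out ⊤ | ==
  [17] u=3 | in ⊤ | out ⊤ | ==

Converged values:
  [0] ⊤
  [1] ⊤
  [2] ⊤
  [3] ⊤
  [4] 1
  [5] ⊤
  [6] 0
  [7] ⊤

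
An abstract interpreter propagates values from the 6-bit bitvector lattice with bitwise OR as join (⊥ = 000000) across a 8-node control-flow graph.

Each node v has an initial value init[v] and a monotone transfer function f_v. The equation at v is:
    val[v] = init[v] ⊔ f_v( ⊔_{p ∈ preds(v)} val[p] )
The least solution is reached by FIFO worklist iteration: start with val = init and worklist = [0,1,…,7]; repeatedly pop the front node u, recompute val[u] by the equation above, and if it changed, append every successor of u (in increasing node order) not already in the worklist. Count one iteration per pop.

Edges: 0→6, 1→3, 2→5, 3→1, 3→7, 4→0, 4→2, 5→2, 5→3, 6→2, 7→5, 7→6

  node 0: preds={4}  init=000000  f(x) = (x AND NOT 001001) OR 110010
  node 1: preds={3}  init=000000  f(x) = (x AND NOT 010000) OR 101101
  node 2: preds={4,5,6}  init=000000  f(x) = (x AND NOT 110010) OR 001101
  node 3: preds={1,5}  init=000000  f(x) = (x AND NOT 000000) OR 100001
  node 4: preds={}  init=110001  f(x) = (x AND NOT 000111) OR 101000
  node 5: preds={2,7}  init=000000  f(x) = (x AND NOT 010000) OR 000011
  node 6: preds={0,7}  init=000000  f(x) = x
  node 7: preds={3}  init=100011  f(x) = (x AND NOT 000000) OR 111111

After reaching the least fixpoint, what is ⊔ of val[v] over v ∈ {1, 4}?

111111

Trace (18 dequeues):
  [1] u=0 | in 110001 | out 110010 | prev 000000 | push {}
  [2] u=1 | in 000000 | out 101101 | prev 000000 | push {}
  [3] u=2 | in 110001 | out 001101 | prev 000000 | push {}
  [4] u=3 | in 101101 | out 101101 | prev 000000 | push {1}
  [5] u=4 | in 000000 | out 111001 | prev 110001 | push {0,2}
  [6] u=5 | in 101111 | out 101111 | prev 000000 | push {3}
  [7] u=6 | in 110011 | out 110011 | prev 000000 | push {}
  [8] u=7 | in 101101 | out 111111 | prev 100011 | push {5,6}
  [9] u=1 | in 101101 | out 101101 | ==
  [10] u=0 | in 111001 | out 110010 | ==
  [11] u=2 | in 111111 | out 001101 | ==
  [12] u=3 | in 101111 | out 101111 | prev 101101 | push {1,7}
  [13] u=5 | in 111111 | out 101111 | ==
  [14] u=6 | in 111111 | out 111111 | prev 110011 | push {2}
  [15] u=1 | in 101111 | out 101111 | prev 101101 | push {3}
  [16] u=7 | in 101111 | out 111111 | ==
  [17] u=2 | in 111111 | out 001101 | ==
  [18] u=3 | in 101111 | out 101111 | ==

Converged values:
  [0] 110010
  [1] 101111
  [2] 001101
  [3] 101111
  [4] 111001
  [5] 101111
  [6] 111111
  [7] 111111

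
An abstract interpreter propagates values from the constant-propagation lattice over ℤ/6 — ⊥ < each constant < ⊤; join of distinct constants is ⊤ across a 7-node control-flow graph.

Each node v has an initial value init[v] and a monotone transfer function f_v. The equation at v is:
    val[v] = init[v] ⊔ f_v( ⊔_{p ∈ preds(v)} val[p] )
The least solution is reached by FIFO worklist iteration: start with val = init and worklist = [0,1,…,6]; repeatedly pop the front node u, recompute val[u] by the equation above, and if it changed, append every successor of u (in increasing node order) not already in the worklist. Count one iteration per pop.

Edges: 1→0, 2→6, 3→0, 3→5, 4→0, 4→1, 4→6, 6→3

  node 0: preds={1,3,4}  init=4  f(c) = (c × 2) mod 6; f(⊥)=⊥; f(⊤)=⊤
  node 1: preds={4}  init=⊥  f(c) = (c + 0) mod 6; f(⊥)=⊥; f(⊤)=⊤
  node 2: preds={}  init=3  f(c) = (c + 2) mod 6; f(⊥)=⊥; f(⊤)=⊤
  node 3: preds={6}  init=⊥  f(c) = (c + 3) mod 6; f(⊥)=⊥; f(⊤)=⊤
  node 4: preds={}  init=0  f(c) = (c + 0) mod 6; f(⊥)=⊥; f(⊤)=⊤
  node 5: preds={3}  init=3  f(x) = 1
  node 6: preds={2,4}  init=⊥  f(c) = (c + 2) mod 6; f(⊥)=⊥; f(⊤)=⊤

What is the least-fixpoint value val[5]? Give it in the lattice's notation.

Worklist (11 pops):
  #1 pop 0: in=0 → ⊤ (was 4); enqueue []
  #2 pop 1: in=0 → 0 (was ⊥); enqueue [0]
  #3 pop 2: in=⊥ → 3 (no change)
  #4 pop 3: in=⊥ → ⊥ (no change)
  #5 pop 4: in=⊥ → 0 (no change)
  #6 pop 5: in=⊥ → ⊤ (was 3); enqueue []
  #7 pop 6: in=⊤ → ⊤ (was ⊥); enqueue [3]
  #8 pop 0: in=0 → ⊤ (no change)
  #9 pop 3: in=⊤ → ⊤ (was ⊥); enqueue [0,5]
  #10 pop 0: in=⊤ → ⊤ (no change)
  #11 pop 5: in=⊤ → ⊤ (no change)

Fixpoint:
  val[0] = ⊤
  val[1] = 0
  val[2] = 3
  val[3] = ⊤
  val[4] = 0
  val[5] = ⊤
  val[6] = ⊤

⊤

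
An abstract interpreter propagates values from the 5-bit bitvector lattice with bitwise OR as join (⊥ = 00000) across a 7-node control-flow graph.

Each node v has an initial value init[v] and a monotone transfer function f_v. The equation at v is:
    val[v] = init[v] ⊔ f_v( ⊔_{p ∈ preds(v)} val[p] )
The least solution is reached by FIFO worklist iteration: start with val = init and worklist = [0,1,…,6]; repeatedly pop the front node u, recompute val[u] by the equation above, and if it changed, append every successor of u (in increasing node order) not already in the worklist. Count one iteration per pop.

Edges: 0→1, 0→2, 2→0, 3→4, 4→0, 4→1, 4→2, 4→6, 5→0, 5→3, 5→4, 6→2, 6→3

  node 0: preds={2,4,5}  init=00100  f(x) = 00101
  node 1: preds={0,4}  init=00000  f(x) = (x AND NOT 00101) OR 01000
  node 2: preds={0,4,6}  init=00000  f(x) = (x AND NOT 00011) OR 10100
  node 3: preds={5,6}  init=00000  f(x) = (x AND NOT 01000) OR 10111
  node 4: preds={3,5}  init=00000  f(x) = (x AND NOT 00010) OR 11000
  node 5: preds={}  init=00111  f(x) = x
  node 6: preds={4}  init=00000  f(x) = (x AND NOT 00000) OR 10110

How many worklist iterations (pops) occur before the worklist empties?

Worklist (12 pops):
  #1 pop 0: in=00111 → 00101 (was 00100); enqueue []
  #2 pop 1: in=00101 → 01000 (was 00000); enqueue []
  #3 pop 2: in=00101 → 10100 (was 00000); enqueue [0]
  #4 pop 3: in=00111 → 10111 (was 00000); enqueue []
  #5 pop 4: in=10111 → 11101 (was 00000); enqueue [1,2]
  #6 pop 5: in=00000 → 00111 (no change)
  #7 pop 6: in=11101 → 11111 (was 00000); enqueue [3]
  #8 pop 0: in=11111 → 00101 (no change)
  #9 pop 1: in=11101 → 11000 (was 01000); enqueue []
  #10 pop 2: in=11111 → 11100 (was 10100); enqueue [0]
  #11 pop 3: in=11111 → 10111 (no change)
  #12 pop 0: in=11111 → 00101 (no change)

Fixpoint:
  val[0] = 00101
  val[1] = 11000
  val[2] = 11100
  val[3] = 10111
  val[4] = 11101
  val[5] = 00111
  val[6] = 11111

12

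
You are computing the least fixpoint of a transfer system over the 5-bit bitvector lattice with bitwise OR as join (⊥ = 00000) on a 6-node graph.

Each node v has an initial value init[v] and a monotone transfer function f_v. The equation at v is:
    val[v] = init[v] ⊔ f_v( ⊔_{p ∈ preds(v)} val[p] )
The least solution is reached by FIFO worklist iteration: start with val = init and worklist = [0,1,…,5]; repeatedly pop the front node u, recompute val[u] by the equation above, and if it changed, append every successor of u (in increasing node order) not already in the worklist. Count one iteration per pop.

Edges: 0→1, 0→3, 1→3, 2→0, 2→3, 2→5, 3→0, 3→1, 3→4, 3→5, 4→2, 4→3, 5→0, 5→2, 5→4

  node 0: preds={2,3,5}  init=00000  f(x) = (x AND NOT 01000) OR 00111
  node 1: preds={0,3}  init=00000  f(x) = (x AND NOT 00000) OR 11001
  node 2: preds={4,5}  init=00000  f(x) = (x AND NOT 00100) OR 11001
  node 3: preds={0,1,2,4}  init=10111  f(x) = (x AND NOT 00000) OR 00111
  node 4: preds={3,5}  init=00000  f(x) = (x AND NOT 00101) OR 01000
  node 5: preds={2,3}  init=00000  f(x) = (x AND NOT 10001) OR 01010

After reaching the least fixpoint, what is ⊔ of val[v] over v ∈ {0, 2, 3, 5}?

Worklist (13 pops):
  #1 pop 0: in=10111 → 10111 (was 00000); enqueue []
  #2 pop 1: in=10111 → 11111 (was 00000); enqueue []
  #3 pop 2: in=00000 → 11001 (was 00000); enqueue [0]
  #4 pop 3: in=11111 → 11111 (was 10111); enqueue [1]
  #5 pop 4: in=11111 → 11010 (was 00000); enqueue [2,3]
  #6 pop 5: in=11111 → 01110 (was 00000); enqueue [4]
  #7 pop 0: in=11111 → 10111 (no change)
  #8 pop 1: in=11111 → 11111 (no change)
  #9 pop 2: in=11110 → 11011 (was 11001); enqueue [0,5]
  #10 pop 3: in=11111 → 11111 (no change)
  #11 pop 4: in=11111 → 11010 (no change)
  #12 pop 0: in=11111 → 10111 (no change)
  #13 pop 5: in=11111 → 01110 (no change)

Fixpoint:
  val[0] = 10111
  val[1] = 11111
  val[2] = 11011
  val[3] = 11111
  val[4] = 11010
  val[5] = 01110

11111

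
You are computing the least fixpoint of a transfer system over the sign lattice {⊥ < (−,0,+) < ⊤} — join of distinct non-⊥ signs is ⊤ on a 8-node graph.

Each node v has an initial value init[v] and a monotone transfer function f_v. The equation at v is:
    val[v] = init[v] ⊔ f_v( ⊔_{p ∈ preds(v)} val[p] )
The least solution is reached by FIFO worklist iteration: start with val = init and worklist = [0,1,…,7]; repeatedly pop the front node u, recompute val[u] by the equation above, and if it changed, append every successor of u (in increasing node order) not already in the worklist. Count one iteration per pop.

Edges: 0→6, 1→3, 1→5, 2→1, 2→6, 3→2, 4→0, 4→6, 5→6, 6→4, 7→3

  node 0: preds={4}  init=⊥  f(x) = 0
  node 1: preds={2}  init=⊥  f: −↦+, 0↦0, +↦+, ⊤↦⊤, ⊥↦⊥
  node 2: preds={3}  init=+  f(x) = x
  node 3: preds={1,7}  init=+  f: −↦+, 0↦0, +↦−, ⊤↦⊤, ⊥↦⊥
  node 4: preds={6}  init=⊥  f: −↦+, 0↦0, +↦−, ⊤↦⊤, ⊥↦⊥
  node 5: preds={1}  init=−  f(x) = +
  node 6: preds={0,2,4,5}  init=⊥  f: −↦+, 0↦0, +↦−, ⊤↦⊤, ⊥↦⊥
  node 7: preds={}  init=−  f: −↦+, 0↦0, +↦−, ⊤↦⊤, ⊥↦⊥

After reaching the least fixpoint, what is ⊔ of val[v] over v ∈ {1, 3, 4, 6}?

Trace (15 dequeues):
  [1] u=0 | in ⊥ | out 0 | prev ⊥ | push {}
  [2] u=1 | in + | out + | prev ⊥ | push {}
  [3] u=2 | in + | out + | ==
  [4] u=3 | in ⊤ | out ⊤ | prev + | push {2}
  [5] u=4 | in ⊥ | out ⊥ | ==
  [6] u=5 | in + | out ⊤ | prev − | push {}
  [7] u=6 | in ⊤ | out ⊤ | prev ⊥ | push {4}
  [8] u=7 | in ⊥ | out − | ==
  [9] u=2 | in ⊤ | out ⊤ | prev + | push {1,6}
  [10] u=4 | in ⊤ | out ⊤ | prev ⊥ | push {0}
  [11] u=1 | in ⊤ | out ⊤ | prev + | push {3,5}
  [12] u=6 | in ⊤ | out ⊤ | ==
  [13] u=0 | in ⊤ | out 0 | ==
  [14] u=3 | in ⊤ | out ⊤ | ==
  [15] u=5 | in ⊤ | out ⊤ | ==

Converged values:
  [0] 0
  [1] ⊤
  [2] ⊤
  [3] ⊤
  [4] ⊤
  [5] ⊤
  [6] ⊤
  [7] −

⊤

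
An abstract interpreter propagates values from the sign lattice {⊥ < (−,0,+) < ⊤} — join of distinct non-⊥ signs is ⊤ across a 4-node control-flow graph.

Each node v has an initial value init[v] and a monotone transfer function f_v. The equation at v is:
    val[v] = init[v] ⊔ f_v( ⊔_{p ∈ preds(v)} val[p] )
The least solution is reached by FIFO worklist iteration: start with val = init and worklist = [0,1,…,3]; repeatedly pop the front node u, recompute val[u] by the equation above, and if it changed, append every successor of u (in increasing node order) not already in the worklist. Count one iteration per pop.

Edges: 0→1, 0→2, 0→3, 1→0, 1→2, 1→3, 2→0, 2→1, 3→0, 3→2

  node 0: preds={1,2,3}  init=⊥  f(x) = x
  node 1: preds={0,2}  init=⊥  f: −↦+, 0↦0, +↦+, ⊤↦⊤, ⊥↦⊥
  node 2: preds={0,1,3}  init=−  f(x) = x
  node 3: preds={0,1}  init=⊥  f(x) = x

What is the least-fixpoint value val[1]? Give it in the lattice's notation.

Worklist (9 pops):
  #1 pop 0: in=− → − (was ⊥); enqueue []
  #2 pop 1: in=− → + (was ⊥); enqueue [0]
  #3 pop 2: in=⊤ → ⊤ (was −); enqueue [1]
  #4 pop 3: in=⊤ → ⊤ (was ⊥); enqueue [2]
  #5 pop 0: in=⊤ → ⊤ (was −); enqueue [3]
  #6 pop 1: in=⊤ → ⊤ (was +); enqueue [0]
  #7 pop 2: in=⊤ → ⊤ (no change)
  #8 pop 3: in=⊤ → ⊤ (no change)
  #9 pop 0: in=⊤ → ⊤ (no change)

Fixpoint:
  val[0] = ⊤
  val[1] = ⊤
  val[2] = ⊤
  val[3] = ⊤

⊤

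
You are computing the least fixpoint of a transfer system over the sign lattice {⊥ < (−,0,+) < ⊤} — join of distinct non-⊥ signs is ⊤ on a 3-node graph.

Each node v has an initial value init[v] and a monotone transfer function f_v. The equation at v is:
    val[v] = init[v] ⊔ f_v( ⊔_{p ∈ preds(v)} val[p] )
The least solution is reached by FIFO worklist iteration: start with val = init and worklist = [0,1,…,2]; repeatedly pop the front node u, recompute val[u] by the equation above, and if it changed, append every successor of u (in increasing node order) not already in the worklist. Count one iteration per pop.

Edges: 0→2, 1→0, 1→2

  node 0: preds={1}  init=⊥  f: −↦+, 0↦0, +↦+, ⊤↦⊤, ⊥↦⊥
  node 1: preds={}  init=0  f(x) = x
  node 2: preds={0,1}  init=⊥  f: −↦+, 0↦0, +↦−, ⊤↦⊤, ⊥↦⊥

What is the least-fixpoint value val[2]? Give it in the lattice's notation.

Worklist (3 pops):
  #1 pop 0: in=0 → 0 (was ⊥); enqueue []
  #2 pop 1: in=⊥ → 0 (no change)
  #3 pop 2: in=0 → 0 (was ⊥); enqueue []

Fixpoint:
  val[0] = 0
  val[1] = 0
  val[2] = 0

0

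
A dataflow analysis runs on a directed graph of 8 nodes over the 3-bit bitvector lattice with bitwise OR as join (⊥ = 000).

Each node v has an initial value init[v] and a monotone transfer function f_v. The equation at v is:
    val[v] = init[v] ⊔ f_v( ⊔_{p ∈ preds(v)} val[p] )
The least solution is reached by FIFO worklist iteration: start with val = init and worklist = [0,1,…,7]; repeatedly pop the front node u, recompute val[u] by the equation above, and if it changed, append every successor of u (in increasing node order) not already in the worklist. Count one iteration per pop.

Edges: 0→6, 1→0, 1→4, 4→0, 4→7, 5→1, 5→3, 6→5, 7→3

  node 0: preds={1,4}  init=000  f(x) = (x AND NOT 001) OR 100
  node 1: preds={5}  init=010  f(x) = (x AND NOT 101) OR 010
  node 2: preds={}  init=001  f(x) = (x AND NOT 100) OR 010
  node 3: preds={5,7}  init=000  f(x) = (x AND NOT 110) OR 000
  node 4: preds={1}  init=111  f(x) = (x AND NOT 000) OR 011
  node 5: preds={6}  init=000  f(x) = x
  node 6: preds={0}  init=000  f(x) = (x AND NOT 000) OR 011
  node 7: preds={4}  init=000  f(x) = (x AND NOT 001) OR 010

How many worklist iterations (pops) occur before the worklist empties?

11

Trace (11 dequeues):
  [1] u=0 | in 111 | out 110 | prev 000 | push {}
  [2] u=1 | in 000 | out 010 | ==
  [3] u=2 | in 000 | out 011 | prev 001 | push {}
  [4] u=3 | in 000 | out 000 | ==
  [5] u=4 | in 010 | out 111 | ==
  [6] u=5 | in 000 | out 000 | ==
  [7] u=6 | in 110 | out 111 | prev 000 | push {5}
  [8] u=7 | in 111 | out 110 | prev 000 | push {3}
  [9] u=5 | in 111 | out 111 | prev 000 | push {1}
  [10] u=3 | in 111 | out 001 | prev 000 | push {}
  [11] u=1 | in 111 | out 010 | ==

Converged values:
  [0] 110
  [1] 010
  [2] 011
  [3] 001
  [4] 111
  [5] 111
  [6] 111
  [7] 110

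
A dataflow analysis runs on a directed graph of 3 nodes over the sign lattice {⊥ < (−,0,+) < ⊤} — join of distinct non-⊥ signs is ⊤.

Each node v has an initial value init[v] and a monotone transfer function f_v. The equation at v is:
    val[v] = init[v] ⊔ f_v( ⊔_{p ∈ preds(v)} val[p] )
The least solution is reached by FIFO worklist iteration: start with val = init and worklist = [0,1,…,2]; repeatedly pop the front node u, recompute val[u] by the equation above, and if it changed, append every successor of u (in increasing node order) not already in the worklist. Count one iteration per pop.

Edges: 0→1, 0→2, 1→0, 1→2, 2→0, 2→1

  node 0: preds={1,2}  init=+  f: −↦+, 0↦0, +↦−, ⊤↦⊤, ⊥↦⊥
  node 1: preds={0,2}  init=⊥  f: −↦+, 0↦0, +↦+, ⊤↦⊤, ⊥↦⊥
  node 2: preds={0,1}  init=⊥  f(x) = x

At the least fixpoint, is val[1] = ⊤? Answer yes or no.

yes

Iteration log — 8 steps:
  step 1. node 0  ⊔preds=⊥  new=+  stable
  step 2. node 1  ⊔preds=+  new=+  old=⊥  +wl: 0
  step 3. node 2  ⊔preds=+  new=+  old=⊥  +wl: 1
  step 4. node 0  ⊔preds=+  new=⊤  old=+  +wl: 2
  step 5. node 1  ⊔preds=⊤  new=⊤  old=+  +wl: 0
  step 6. node 2  ⊔preds=⊤  new=⊤  old=+  +wl: 1
  step 7. node 0  ⊔preds=⊤  new=⊤  stable
  step 8. node 1  ⊔preds=⊤  new=⊤  stable

Least fixpoint reached:
  node 0: ⊤
  node 1: ⊤
  node 2: ⊤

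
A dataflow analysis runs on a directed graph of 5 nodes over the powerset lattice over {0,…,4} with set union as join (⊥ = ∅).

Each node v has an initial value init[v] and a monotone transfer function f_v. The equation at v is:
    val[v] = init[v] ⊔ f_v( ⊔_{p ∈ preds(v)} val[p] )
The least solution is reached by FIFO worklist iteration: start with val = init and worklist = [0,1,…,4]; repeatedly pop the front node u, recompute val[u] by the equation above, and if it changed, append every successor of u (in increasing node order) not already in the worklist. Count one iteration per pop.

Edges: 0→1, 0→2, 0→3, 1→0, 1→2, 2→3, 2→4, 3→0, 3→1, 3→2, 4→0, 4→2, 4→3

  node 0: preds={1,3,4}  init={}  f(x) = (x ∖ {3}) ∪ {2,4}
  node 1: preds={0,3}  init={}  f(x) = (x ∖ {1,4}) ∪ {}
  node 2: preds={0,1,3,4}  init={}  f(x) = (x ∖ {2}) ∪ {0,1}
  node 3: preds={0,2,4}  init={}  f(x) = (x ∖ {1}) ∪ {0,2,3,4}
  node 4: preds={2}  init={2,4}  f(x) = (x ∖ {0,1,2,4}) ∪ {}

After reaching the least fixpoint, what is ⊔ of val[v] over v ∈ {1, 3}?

{0,2,3,4}

Iteration log — 14 steps:
  step 1. node 0  ⊔preds={2,4}  new={2,4}  old={}  +wl: 
  step 2. node 1  ⊔preds={2,4}  new={2}  old={}  +wl: 0
  step 3. node 2  ⊔preds={2,4}  new={0,1,4}  old={}  +wl: 
  step 4. node 3  ⊔preds={0,1,2,4}  new={0,2,3,4}  old={}  +wl: 1,2
  step 5. node 4  ⊔preds={0,1,4}  new={2,4}  stable
  step 6. node 0  ⊔preds={0,2,3,4}  new={0,2,4}  old={2,4}  +wl: 3
  step 7. node 1  ⊔preds={0,2,3,4}  new={0,2,3}  old={2}  +wl: 0
  step 8. node 2  ⊔preds={0,2,3,4}  new={0,1,3,4}  old={0,1,4}  +wl: 4
  step 9. node 3  ⊔preds={0,1,2,3,4}  new={0,2,3,4}  stable
  step 10. node 0  ⊔preds={0,2,3,4}  new={0,2,4}  stable
  step 11. node 4  ⊔preds={0,1,3,4}  new={2,3,4}  old={2,4}  +wl: 0,2,3
  step 12. node 0  ⊔preds={0,2,3,4}  new={0,2,4}  stable
  step 13. node 2  ⊔preds={0,2,3,4}  new={0,1,3,4}  stable
  step 14. node 3  ⊔preds={0,1,2,3,4}  new={0,2,3,4}  stable

Least fixpoint reached:
  node 0: {0,2,4}
  node 1: {0,2,3}
  node 2: {0,1,3,4}
  node 3: {0,2,3,4}
  node 4: {2,3,4}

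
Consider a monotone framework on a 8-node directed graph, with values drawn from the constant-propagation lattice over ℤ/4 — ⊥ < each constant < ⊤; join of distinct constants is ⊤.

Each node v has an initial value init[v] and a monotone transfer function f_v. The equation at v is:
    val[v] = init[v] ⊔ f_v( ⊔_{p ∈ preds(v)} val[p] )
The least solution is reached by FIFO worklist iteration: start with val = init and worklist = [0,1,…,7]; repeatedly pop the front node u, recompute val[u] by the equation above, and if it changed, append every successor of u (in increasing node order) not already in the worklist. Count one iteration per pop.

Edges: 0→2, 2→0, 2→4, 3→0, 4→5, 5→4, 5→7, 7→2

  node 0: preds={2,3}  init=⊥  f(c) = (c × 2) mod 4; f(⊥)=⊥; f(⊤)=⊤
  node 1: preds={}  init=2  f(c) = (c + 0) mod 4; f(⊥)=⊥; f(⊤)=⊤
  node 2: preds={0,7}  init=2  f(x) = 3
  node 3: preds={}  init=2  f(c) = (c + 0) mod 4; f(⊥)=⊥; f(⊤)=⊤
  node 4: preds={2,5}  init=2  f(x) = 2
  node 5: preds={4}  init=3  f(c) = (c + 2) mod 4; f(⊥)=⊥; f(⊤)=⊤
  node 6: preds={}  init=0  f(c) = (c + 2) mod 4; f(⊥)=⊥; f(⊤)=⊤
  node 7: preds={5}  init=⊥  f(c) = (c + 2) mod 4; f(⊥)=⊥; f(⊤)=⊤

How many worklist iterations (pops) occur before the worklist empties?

11

Worklist (11 pops):
  #1 pop 0: in=2 → 0 (was ⊥); enqueue []
  #2 pop 1: in=⊥ → 2 (no change)
  #3 pop 2: in=0 → ⊤ (was 2); enqueue [0]
  #4 pop 3: in=⊥ → 2 (no change)
  #5 pop 4: in=⊤ → 2 (no change)
  #6 pop 5: in=2 → ⊤ (was 3); enqueue [4]
  #7 pop 6: in=⊥ → 0 (no change)
  #8 pop 7: in=⊤ → ⊤ (was ⊥); enqueue [2]
  #9 pop 0: in=⊤ → ⊤ (was 0); enqueue []
  #10 pop 4: in=⊤ → 2 (no change)
  #11 pop 2: in=⊤ → ⊤ (no change)

Fixpoint:
  val[0] = ⊤
  val[1] = 2
  val[2] = ⊤
  val[3] = 2
  val[4] = 2
  val[5] = ⊤
  val[6] = 0
  val[7] = ⊤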